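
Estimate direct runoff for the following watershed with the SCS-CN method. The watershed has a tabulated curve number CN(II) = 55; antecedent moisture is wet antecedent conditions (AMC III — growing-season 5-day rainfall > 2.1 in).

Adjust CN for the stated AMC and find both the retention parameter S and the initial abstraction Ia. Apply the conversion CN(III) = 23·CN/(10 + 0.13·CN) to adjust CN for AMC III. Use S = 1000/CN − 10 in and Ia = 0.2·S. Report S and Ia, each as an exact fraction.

Adjust CN=55 to AMC III: 23·55/(10 + 0.13·55) → 1265 ÷ (343/20) = 25300/343 ≈ 73.761
Max retention: S = 1000/(25300/343) − 10 = 900/253 in (≈ 3.557 in)
Ia = 0.2·(900/253) = 180/253 in ≈ 0.711 in

S = 900/253 in ≈ 3.557 in; Ia = 180/253 in ≈ 0.711 in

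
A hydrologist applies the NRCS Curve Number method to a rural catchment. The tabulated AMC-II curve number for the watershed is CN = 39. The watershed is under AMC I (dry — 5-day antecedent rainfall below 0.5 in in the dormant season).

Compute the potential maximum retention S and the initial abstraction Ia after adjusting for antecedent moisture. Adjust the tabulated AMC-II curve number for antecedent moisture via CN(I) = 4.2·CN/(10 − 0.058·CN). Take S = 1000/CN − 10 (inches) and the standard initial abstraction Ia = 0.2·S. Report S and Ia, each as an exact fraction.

S = 30500/819 in ≈ 37.241 in; Ia = 6100/819 in ≈ 7.448 in

Adjust CN=39 to AMC I: 4.2·39/(10 − 0.058·39) → (819/5) ÷ (3869/500) = 81900/3869 ≈ 21.168
Max retention: S = 1000/(81900/3869) − 10 = 30500/819 in (≈ 37.241 in)
Ia = 0.2·(30500/819) = 6100/819 in ≈ 7.448 in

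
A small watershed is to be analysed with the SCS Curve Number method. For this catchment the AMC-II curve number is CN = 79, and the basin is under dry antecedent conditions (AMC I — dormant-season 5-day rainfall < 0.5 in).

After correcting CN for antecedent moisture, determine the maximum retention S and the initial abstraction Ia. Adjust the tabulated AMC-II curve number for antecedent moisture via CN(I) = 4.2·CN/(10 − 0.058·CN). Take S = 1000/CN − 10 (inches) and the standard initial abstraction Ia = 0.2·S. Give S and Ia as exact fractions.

CN(I) from CN(II)=79: (4.2·79)/(10 − 0.058·79) = 7900/129 ≈ 61.240
Max retention: S = 1000/(7900/129) − 10 = 500/79 in (≈ 6.329 in)
Ia = 0.2S: 0.2·6.329 = 1.266 in (exactly 100/79)

S = 500/79 in ≈ 6.329 in; Ia = 100/79 in ≈ 1.266 in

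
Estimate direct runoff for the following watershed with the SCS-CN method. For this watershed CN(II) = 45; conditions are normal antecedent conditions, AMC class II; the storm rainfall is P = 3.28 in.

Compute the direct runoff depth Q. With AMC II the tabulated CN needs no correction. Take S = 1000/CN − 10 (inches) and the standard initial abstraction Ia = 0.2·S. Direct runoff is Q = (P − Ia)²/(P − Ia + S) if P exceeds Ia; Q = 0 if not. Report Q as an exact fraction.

Average conditions: CN = 45 (no AMC adjustment).
Retention S: 1000/CN − 10 with CN=45.000 → S = 110/9 ≈ 12.222 in
Ia = 0.2·(110/9) = 22/9 in ≈ 2.444 in
Excess rainfall: 3.280 − 2.444 = 0.836 in; P > Ia so Q > 0
Q: (188/225)² ÷ (2938/225) = 17672/330525 in (≈ 0.053 in)

Q = 17672/330525 in ≈ 0.053 in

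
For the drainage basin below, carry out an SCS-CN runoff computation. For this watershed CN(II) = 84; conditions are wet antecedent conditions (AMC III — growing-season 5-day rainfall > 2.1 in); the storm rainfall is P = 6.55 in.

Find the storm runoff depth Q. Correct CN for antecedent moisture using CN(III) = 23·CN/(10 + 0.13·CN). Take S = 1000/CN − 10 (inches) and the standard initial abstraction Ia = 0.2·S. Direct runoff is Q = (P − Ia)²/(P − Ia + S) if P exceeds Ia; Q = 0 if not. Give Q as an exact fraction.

Q = 3803558929/673041180 in ≈ 5.651 in

CN(III) from CN(II)=84: (23·84)/(10 + 0.13·84) = 48300/523 ≈ 92.352
Max retention: S = 1000/(48300/523) − 10 = 400/483 in (≈ 0.828 in)
Ia = 0.2S: 0.2·0.828 = 0.166 in (exactly 80/483)
Excess rainfall: 6.550 − 0.166 = 6.384 in; P > Ia so Q > 0
Runoff Q = (P−Ia)²/(P−Ia+S) = (6.384)²/(6.384+0.828) = 3803558929/673041180 ≈ 5.651 in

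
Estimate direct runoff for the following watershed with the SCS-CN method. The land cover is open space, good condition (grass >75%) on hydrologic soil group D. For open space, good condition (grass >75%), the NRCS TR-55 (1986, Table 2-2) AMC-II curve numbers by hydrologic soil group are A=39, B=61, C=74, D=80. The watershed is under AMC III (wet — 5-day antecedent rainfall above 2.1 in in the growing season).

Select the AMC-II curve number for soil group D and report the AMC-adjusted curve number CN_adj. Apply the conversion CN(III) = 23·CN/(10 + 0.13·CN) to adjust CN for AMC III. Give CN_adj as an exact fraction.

CN_adj = 4600/51 ≈ 90.196

NRCS table: open space, good condition (grass >75%), soil group D → CN(II) = 80
Adjust CN=80 to AMC III: 23·80/(10 + 0.13·80) → 1840 ÷ (102/5) = 4600/51 ≈ 90.196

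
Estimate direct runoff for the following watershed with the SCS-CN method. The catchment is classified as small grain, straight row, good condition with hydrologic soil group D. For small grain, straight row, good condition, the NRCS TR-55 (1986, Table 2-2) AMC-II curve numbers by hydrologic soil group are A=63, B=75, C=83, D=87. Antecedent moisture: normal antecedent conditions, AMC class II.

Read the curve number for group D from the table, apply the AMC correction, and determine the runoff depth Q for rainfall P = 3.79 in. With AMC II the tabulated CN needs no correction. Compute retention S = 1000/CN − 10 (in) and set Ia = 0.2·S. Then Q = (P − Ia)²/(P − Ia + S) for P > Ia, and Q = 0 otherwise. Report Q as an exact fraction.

Q = 922519129/377345100 in ≈ 2.445 in

NRCS table: small grain, straight row, good condition, soil group D → CN(II) = 87
Average conditions: CN = 87 (no AMC adjustment).
Max retention: S = 1000/87 − 10 = 130/87 in (≈ 1.494 in)
Ia = 0.2·(130/87) = 26/87 in ≈ 0.299 in
Excess rainfall: 3.790 − 0.299 = 3.491 in; P > Ia so Q > 0
Runoff Q = (P−Ia)²/(P−Ia+S) = (3.491)²/(3.491+1.494) = 922519129/377345100 ≈ 2.445 in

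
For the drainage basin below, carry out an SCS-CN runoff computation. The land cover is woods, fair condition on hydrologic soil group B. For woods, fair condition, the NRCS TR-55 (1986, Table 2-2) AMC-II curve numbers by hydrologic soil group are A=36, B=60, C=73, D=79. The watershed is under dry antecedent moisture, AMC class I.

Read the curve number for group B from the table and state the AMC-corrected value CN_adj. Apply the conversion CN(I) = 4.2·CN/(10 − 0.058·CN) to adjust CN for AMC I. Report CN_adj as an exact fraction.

CN_adj = 6300/163 ≈ 38.650

NRCS table: woods, fair condition, soil group B → CN(II) = 60
Adjust CN=60 to AMC I: 4.2·60/(10 − 0.058·60) → 252 ÷ (163/25) = 6300/163 ≈ 38.650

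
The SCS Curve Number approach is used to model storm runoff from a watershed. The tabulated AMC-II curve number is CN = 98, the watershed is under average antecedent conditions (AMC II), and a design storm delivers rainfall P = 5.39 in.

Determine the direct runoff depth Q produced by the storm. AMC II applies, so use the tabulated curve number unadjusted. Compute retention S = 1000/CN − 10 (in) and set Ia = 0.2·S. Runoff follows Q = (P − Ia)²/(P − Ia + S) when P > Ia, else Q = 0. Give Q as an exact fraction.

AMC II — tabulated CN = 98 applies directly.
Retention S: 1000/CN − 10 with CN=98.000 → S = 10/49 ≈ 0.204 in
Ia = 0.2·(10/49) = 2/49 in ≈ 0.041 in
P − Ia = 5.390 − 0.041 = 26211/4900 ≈ 5.349 in (> 0, runoff occurs)
Runoff Q = (P−Ia)²/(P−Ia+S) = (5.349)²/(5.349+0.204) = 687016521/133333900 ≈ 5.153 in

Q = 687016521/133333900 in ≈ 5.153 in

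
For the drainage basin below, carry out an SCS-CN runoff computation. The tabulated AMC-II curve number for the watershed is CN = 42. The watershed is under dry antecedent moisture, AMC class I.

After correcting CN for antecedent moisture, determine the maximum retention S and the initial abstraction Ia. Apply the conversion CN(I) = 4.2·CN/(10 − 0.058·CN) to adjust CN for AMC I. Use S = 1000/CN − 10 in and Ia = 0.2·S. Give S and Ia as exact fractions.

S = 14500/441 in ≈ 32.880 in; Ia = 2900/441 in ≈ 6.576 in

CN(I) from CN(II)=42: (4.2·42)/(10 − 0.058·42) = 44100/1891 ≈ 23.321
S = 1000/(44100/1891) − 10 = 14500/441 in ≈ 32.880 in
Ia = 0.2S: 0.2·32.880 = 6.576 in (exactly 2900/441)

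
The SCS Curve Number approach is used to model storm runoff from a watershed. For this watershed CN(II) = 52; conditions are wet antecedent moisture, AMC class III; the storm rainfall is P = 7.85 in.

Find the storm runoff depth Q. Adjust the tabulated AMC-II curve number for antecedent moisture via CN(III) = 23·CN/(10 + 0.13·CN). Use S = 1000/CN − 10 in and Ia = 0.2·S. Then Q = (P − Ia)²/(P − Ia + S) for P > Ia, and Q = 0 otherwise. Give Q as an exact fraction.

Q = 1776032449/395535140 in ≈ 4.490 in

Adjust CN=52 to AMC III: 23·52/(10 + 0.13·52) → 1196 ÷ (419/25) = 29900/419 ≈ 71.360
Retention S: 1000/CN − 10 with CN=71.360 → S = 1200/299 ≈ 4.013 in
Ia = 0.2S: 0.2·4.013 = 0.803 in (exactly 240/299)
Excess rainfall: 7.850 − 0.803 = 7.047 in; P > Ia so Q > 0
Runoff Q = (P−Ia)²/(P−Ia+S) = (7.047)²/(7.047+4.013) = 1776032449/395535140 ≈ 4.490 in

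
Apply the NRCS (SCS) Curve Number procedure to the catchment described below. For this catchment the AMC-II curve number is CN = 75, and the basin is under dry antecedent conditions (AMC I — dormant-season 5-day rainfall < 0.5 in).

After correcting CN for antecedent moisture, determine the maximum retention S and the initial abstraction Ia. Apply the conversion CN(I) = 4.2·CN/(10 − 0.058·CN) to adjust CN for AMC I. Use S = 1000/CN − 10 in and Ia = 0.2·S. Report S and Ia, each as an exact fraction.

S = 500/63 in ≈ 7.937 in; Ia = 100/63 in ≈ 1.587 in

Dry (AMC I): CN(I) = 4.2·75/(10 − 0.058·75) = 315/(113/20) = 6300/113 ≈ 55.752
Retention S: 1000/CN − 10 with CN=55.752 → S = 500/63 ≈ 7.937 in
Initial abstraction Ia = S/5 = (500/63)/5 = 100/63 ≈ 1.587 in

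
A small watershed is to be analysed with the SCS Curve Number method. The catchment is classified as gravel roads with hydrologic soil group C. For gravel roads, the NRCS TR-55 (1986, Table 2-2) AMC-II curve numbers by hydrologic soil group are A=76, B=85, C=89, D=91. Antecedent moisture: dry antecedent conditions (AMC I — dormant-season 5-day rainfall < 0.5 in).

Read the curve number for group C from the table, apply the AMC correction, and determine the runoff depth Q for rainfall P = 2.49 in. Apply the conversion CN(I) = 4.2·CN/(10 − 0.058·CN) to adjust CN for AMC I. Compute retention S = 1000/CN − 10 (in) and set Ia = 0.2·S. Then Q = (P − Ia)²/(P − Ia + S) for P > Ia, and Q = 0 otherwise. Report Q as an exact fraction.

Q = 126295655161/169215708900 in ≈ 0.746 in

NRCS table: gravel roads, soil group C → CN(II) = 89
Adjust CN=89 to AMC I: 4.2·89/(10 − 0.058·89) → (1869/5) ÷ (2419/500) = 186900/2419 ≈ 77.263
S = 1000/(186900/2419) − 10 = 5500/1869 in ≈ 2.943 in
Ia = 0.2S: 0.2·2.943 = 0.589 in (exactly 1100/1869)
Excess rainfall: 2.490 − 0.589 = 1.901 in; P > Ia so Q > 0
Q: (355381/186900)² ÷ (905381/186900) = 126295655161/169215708900 in (≈ 0.746 in)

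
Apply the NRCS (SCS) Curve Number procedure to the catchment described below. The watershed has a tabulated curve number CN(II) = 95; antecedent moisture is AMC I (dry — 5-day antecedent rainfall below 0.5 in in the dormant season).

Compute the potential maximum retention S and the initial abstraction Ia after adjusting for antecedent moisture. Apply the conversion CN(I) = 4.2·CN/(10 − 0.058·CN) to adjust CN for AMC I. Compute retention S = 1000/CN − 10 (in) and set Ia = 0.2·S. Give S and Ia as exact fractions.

Adjust CN=95 to AMC I: 4.2·95/(10 − 0.058·95) → 399 ÷ (449/100) = 39900/449 ≈ 88.864
Retention S: 1000/CN − 10 with CN=88.864 → S = 500/399 ≈ 1.253 in
Initial abstraction Ia = S/5 = (500/399)/5 = 100/399 ≈ 0.251 in

S = 500/399 in ≈ 1.253 in; Ia = 100/399 in ≈ 0.251 in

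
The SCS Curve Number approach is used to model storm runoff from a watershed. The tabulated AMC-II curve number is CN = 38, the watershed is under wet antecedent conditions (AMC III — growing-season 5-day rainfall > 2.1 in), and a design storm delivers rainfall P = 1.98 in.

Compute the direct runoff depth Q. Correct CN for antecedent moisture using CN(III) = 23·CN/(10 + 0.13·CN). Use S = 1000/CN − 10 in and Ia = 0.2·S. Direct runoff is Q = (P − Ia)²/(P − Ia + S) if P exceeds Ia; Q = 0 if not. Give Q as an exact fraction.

Adjust CN=38 to AMC III: 23·38/(10 + 0.13·38) → 874 ÷ (747/50) = 43700/747 ≈ 58.501
S = 1000/(43700/747) − 10 = 3100/437 in ≈ 7.094 in
Ia = 0.2·(3100/437) = 620/437 in ≈ 1.419 in
Since P=1.980 > Ia=1.419: effective rainfall P−Ia = 12263/21850 in
Runoff Q = (P−Ia)²/(P−Ia+S) = (0.561)²/(0.561+7.094) = 150381169/3654696550 ≈ 0.041 in

Q = 150381169/3654696550 in ≈ 0.041 in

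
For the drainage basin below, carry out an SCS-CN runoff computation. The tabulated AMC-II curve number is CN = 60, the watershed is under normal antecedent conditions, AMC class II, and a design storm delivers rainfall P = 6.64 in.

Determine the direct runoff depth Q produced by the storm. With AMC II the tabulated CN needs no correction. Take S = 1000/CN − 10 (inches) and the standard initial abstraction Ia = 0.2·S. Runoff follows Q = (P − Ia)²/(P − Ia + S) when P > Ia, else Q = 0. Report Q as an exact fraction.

Q = 79202/33675 in ≈ 2.352 in

Average conditions: CN = 60 (no AMC adjustment).
Retention S: 1000/CN − 10 with CN=60.000 → S = 20/3 ≈ 6.667 in
Ia = 0.2S: 0.2·6.667 = 1.333 in (exactly 4/3)
Since P=6.640 > Ia=1.333: effective rainfall P−Ia = 398/75 in
Runoff Q = (P−Ia)²/(P−Ia+S) = (5.307)²/(5.307+6.667) = 79202/33675 ≈ 2.352 in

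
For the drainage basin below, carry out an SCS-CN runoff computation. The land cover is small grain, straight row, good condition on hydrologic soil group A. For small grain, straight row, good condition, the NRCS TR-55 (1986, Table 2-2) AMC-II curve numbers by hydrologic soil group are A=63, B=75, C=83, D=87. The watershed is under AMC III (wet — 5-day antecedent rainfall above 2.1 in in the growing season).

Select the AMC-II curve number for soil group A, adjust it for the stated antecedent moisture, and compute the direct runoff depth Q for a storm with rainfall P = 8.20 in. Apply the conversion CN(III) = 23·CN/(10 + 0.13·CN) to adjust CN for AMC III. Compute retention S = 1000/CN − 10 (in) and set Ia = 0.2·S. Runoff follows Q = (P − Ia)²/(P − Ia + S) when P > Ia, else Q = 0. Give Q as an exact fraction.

NRCS table: small grain, straight row, good condition, soil group A → CN(II) = 63
CN(III) from CN(II)=63: (23·63)/(10 + 0.13·63) = 144900/1819 ≈ 79.659
Retention S: 1000/CN − 10 with CN=79.659 → S = 3700/1449 ≈ 2.553 in
Initial abstraction Ia = S/5 = (3700/1449)/5 = 740/1449 ≈ 0.511 in
Since P=8.200 > Ia=0.511: effective rainfall P−Ia = 55709/7245 in
Q: (55709/7245)² ÷ (74209/7245) = 3103492681/537644205 in (≈ 5.772 in)

Q = 3103492681/537644205 in ≈ 5.772 in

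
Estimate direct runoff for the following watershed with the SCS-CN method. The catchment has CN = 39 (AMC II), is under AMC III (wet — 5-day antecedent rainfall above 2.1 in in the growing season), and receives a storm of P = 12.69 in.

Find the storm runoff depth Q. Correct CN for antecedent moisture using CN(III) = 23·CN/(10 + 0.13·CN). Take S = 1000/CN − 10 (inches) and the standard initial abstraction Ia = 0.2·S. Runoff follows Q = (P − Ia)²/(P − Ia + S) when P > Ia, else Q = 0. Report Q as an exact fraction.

Q = 1032851461849/145878482100 in ≈ 7.080 in

Adjust CN=39 to AMC III: 23·39/(10 + 0.13·39) → 897 ÷ (1507/100) = 89700/1507 ≈ 59.522
Retention S: 1000/CN − 10 with CN=59.522 → S = 6100/897 ≈ 6.800 in
Ia = 0.2S: 0.2·6.800 = 1.360 in (exactly 1220/897)
Since P=12.690 > Ia=1.360: effective rainfall P−Ia = 1016293/89700 in
Q: (1016293/89700)² ÷ (1626293/89700) = 1032851461849/145878482100 in (≈ 7.080 in)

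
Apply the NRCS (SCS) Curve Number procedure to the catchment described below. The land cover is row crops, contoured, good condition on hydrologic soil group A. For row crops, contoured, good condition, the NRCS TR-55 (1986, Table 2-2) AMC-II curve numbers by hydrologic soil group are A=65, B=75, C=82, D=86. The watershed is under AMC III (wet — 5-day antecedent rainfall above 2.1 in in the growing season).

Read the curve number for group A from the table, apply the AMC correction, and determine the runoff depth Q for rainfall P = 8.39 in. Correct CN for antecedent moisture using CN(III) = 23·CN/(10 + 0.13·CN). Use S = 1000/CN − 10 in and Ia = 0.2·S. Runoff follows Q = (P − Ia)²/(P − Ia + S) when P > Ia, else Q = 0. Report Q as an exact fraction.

NRCS table: row crops, contoured, good condition, soil group A → CN(II) = 65
Wet (AMC III): CN(III) = 23·65/(10 + 0.13·65) = 1495/(369/20) = 29900/369 ≈ 81.030
Max retention: S = 1000/(29900/369) − 10 = 700/299 in (≈ 2.341 in)
Initial abstraction Ia = S/5 = (700/299)/5 = 140/299 ≈ 0.468 in
Excess rainfall: 8.390 − 0.468 = 7.922 in; P > Ia so Q > 0
Q: (236861/29900)² ÷ (306861/29900) = 56103133321/9175143900 in (≈ 6.115 in)

Q = 56103133321/9175143900 in ≈ 6.115 in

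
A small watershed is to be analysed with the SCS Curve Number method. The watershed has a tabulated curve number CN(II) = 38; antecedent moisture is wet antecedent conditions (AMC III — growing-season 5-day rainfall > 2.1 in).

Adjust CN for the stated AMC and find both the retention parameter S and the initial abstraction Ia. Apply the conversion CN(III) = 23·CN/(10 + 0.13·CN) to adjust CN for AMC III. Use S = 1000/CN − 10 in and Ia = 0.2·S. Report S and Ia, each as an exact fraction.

S = 3100/437 in ≈ 7.094 in; Ia = 620/437 in ≈ 1.419 in

Wet (AMC III): CN(III) = 23·38/(10 + 0.13·38) = 874/(747/50) = 43700/747 ≈ 58.501
Retention S: 1000/CN − 10 with CN=58.501 → S = 3100/437 ≈ 7.094 in
Initial abstraction Ia = S/5 = (3100/437)/5 = 620/437 ≈ 1.419 in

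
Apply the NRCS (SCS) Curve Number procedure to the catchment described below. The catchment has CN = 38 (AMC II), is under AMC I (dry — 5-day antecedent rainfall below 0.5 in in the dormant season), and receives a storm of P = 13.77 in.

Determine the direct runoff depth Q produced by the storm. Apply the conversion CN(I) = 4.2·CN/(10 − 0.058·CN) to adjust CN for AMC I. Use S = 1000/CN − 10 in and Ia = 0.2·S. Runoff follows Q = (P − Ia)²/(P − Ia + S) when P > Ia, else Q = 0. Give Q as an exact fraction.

Q = 57323372929/71397977700 in ≈ 0.803 in

Dry (AMC I): CN(I) = 4.2·38/(10 − 0.058·38) = (798/5)/(1949/250) = 39900/1949 ≈ 20.472
Retention S: 1000/CN − 10 with CN=20.472 → S = 15500/399 ≈ 38.847 in
Initial abstraction Ia = S/5 = (15500/399)/5 = 3100/399 ≈ 7.769 in
Excess rainfall: 13.770 − 7.769 = 6.001 in; P > Ia so Q > 0
Q = (239423/39900)²/((239423/39900) + 15500/399) = (57323372929/1592010000)/(1789423/39900) = 57323372929/71397977700 in ≈ 0.803 in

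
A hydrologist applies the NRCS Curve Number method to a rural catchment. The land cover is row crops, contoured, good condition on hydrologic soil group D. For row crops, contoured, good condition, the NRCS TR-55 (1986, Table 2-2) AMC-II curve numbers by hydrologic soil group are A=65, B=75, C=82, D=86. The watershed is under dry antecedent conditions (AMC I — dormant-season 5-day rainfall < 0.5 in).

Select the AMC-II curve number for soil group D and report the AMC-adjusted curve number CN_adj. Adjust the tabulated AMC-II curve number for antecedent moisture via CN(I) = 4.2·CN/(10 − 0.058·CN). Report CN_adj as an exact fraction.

CN_adj = 12900/179 ≈ 72.067

NRCS table: row crops, contoured, good condition, soil group D → CN(II) = 86
Adjust CN=86 to AMC I: 4.2·86/(10 − 0.058·86) → (1806/5) ÷ (1253/250) = 12900/179 ≈ 72.067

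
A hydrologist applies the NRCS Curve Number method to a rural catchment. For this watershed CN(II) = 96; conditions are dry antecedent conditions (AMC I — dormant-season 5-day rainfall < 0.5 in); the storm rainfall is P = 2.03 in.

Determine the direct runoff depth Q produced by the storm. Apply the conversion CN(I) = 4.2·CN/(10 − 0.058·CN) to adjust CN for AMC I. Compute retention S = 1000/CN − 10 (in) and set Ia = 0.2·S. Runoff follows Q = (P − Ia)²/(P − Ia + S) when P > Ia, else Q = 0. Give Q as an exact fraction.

Q = 133148521/112070700 in ≈ 1.188 in

Adjust CN=96 to AMC I: 4.2·96/(10 − 0.058·96) → (2016/5) ÷ (554/125) = 25200/277 ≈ 90.975
Retention S: 1000/CN − 10 with CN=90.975 → S = 125/126 ≈ 0.992 in
Initial abstraction Ia = S/5 = (125/126)/5 = 25/126 ≈ 0.198 in
P − Ia = 2.030 − 0.198 = 11539/6300 ≈ 1.832 in (> 0, runoff occurs)
Runoff Q = (P−Ia)²/(P−Ia+S) = (1.832)²/(1.832+0.992) = 133148521/112070700 ≈ 1.188 in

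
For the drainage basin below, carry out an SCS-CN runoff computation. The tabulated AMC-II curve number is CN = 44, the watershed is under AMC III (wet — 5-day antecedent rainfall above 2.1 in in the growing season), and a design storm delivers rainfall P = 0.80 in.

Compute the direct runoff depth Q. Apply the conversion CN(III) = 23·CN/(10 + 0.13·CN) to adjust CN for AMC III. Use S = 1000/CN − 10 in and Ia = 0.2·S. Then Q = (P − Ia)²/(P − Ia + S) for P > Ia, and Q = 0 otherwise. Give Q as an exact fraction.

Q = 0 in ≈ 0.000 in

CN(III) from CN(II)=44: (23·44)/(10 + 0.13·44) = 25300/393 ≈ 64.377
Max retention: S = 1000/(25300/393) − 10 = 1400/253 in (≈ 5.534 in)
Ia = 0.2S: 0.2·5.534 = 1.107 in (exactly 280/253)
P = 0.800 ≤ Ia = 1.107 in: entire storm abstracted, Q = 0.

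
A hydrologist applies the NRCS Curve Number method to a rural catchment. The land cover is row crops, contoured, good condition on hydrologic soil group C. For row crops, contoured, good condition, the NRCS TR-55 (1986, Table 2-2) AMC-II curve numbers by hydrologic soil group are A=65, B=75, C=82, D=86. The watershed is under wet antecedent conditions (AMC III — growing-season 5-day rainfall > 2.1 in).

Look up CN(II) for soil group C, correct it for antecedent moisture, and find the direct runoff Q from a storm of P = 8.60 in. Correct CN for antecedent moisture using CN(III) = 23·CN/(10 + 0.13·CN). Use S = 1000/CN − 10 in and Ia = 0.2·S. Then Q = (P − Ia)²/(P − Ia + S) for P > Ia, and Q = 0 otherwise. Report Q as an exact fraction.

NRCS table: row crops, contoured, good condition, soil group C → CN(II) = 82
Wet (AMC III): CN(III) = 23·82/(10 + 0.13·82) = 1886/(1033/50) = 94300/1033 ≈ 91.288
Max retention: S = 1000/(94300/1033) − 10 = 900/943 in (≈ 0.954 in)
Ia = 0.2·(900/943) = 180/943 in ≈ 0.191 in
Excess rainfall: 8.600 − 0.191 = 8.409 in; P > Ia so Q > 0
Q = (39649/4715)²/((39649/4715) + 900/943) = (1572043201/22231225)/(44149/4715) = 1572043201/208162535 in ≈ 7.552 in

Q = 1572043201/208162535 in ≈ 7.552 in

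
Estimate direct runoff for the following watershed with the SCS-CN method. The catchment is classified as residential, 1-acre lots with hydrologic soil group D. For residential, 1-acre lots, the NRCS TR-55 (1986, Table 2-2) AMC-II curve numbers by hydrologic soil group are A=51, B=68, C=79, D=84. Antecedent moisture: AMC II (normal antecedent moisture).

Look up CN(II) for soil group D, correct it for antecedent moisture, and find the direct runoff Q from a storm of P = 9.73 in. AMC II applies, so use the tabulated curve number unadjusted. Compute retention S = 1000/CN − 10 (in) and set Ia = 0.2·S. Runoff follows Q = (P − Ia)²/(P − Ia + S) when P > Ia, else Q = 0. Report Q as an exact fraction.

Q = 385454689/49629300 in ≈ 7.767 in

NRCS table: residential, 1-acre lots, soil group D → CN(II) = 84
CN(II) = 84; AMC II needs no correction.
Retention S: 1000/CN − 10 with CN=84.000 → S = 40/21 ≈ 1.905 in
Initial abstraction Ia = S/5 = (40/21)/5 = 8/21 ≈ 0.381 in
Excess rainfall: 9.730 − 0.381 = 9.349 in; P > Ia so Q > 0
Q = (19633/2100)²/((19633/2100) + 40/21) = (385454689/4410000)/(23633/2100) = 385454689/49629300 in ≈ 7.767 in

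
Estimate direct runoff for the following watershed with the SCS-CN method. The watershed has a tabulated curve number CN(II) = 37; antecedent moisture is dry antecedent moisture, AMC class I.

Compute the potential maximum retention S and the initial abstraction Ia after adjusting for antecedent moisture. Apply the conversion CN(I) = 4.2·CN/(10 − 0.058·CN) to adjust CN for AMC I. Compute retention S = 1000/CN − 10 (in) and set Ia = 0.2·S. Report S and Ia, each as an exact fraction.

S = 1500/37 in ≈ 40.541 in; Ia = 300/37 in ≈ 8.108 in

Dry (AMC I): CN(I) = 4.2·37/(10 − 0.058·37) = (777/5)/(3927/500) = 3700/187 ≈ 19.786
S = 1000/(3700/187) − 10 = 1500/37 in ≈ 40.541 in
Ia = 0.2·(1500/37) = 300/37 in ≈ 8.108 in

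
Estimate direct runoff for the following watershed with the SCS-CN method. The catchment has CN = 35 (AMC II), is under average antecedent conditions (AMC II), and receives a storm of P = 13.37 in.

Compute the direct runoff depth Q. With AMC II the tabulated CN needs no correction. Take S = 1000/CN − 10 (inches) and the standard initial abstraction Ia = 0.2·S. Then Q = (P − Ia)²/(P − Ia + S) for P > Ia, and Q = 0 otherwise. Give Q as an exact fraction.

Q = 45684081/13831300 in ≈ 3.303 in

AMC II — tabulated CN = 35 applies directly.
S = 1000/35 − 10 = 130/7 in ≈ 18.571 in
Ia = 0.2S: 0.2·18.571 = 3.714 in (exactly 26/7)
Since P=13.370 > Ia=3.714: effective rainfall P−Ia = 6759/700 in
Q = (6759/700)²/((6759/700) + 130/7) = (45684081/490000)/(19759/700) = 45684081/13831300 in ≈ 3.303 in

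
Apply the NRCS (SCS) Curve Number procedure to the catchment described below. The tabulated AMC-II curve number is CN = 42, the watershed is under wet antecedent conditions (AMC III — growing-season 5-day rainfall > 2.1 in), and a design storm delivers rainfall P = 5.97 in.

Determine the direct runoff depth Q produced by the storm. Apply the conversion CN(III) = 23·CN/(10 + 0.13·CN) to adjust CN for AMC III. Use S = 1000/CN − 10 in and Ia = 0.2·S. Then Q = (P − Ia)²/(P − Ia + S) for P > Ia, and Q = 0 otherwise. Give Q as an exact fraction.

Q = 53061583201/25132953300 in ≈ 2.111 in

Wet (AMC III): CN(III) = 23·42/(10 + 0.13·42) = 966/(773/50) = 48300/773 ≈ 62.484
Retention S: 1000/CN − 10 with CN=62.484 → S = 2900/483 ≈ 6.004 in
Ia = 0.2S: 0.2·6.004 = 1.201 in (exactly 580/483)
P − Ia = 5.970 − 1.201 = 230351/48300 ≈ 4.769 in (> 0, runoff occurs)
Q: (230351/48300)² ÷ (520351/48300) = 53061583201/25132953300 in (≈ 2.111 in)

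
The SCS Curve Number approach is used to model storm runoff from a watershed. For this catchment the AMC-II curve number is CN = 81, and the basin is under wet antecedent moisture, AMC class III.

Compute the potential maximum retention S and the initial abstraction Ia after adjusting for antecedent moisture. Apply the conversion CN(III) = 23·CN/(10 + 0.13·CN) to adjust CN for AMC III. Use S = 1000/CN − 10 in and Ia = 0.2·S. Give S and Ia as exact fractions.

S = 1900/1863 in ≈ 1.020 in; Ia = 380/1863 in ≈ 0.204 in

CN(III) from CN(II)=81: (23·81)/(10 + 0.13·81) = 186300/2053 ≈ 90.745
Retention S: 1000/CN − 10 with CN=90.745 → S = 1900/1863 ≈ 1.020 in
Initial abstraction Ia = S/5 = (1900/1863)/5 = 380/1863 ≈ 0.204 in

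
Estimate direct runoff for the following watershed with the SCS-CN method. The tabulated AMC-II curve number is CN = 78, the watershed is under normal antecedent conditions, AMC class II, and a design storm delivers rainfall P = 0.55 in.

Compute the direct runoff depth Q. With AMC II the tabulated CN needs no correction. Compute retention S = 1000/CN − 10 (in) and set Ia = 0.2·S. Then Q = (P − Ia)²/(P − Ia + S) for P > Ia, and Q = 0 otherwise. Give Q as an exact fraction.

CN(II) = 78; AMC II needs no correction.
S = 1000/78 − 10 = 110/39 in ≈ 2.821 in
Ia = 0.2·(110/39) = 22/39 in ≈ 0.564 in
P = 0.550 ≤ Ia = 0.564 in: entire storm abstracted, Q = 0.

Q = 0 in ≈ 0.000 in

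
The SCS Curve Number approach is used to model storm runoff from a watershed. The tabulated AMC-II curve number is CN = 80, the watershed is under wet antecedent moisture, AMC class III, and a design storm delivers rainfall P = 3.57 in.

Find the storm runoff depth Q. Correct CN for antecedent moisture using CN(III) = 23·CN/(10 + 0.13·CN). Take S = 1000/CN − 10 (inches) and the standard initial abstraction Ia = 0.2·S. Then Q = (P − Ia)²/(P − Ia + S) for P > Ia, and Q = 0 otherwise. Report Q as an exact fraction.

Adjust CN=80 to AMC III: 23·80/(10 + 0.13·80) → 1840 ÷ (102/5) = 4600/51 ≈ 90.196
Retention S: 1000/CN − 10 with CN=90.196 → S = 25/23 ≈ 1.087 in
Ia = 0.2·(25/23) = 5/23 in ≈ 0.217 in
Excess rainfall: 3.570 − 0.217 = 3.353 in; P > Ia so Q > 0
Runoff Q = (P−Ia)²/(P−Ia+S) = (3.353)²/(3.353+1.087) = 59459521/23485300 ≈ 2.532 in

Q = 59459521/23485300 in ≈ 2.532 in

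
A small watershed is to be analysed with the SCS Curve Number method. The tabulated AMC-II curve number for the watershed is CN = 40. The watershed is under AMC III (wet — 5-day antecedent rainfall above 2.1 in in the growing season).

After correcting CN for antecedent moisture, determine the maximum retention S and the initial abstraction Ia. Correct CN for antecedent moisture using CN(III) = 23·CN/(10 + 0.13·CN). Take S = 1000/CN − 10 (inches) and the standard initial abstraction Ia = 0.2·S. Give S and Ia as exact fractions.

Wet (AMC III): CN(III) = 23·40/(10 + 0.13·40) = 920/(76/5) = 1150/19 ≈ 60.526
S = 1000/(1150/19) − 10 = 150/23 in ≈ 6.522 in
Initial abstraction Ia = S/5 = (150/23)/5 = 30/23 ≈ 1.304 in

S = 150/23 in ≈ 6.522 in; Ia = 30/23 in ≈ 1.304 in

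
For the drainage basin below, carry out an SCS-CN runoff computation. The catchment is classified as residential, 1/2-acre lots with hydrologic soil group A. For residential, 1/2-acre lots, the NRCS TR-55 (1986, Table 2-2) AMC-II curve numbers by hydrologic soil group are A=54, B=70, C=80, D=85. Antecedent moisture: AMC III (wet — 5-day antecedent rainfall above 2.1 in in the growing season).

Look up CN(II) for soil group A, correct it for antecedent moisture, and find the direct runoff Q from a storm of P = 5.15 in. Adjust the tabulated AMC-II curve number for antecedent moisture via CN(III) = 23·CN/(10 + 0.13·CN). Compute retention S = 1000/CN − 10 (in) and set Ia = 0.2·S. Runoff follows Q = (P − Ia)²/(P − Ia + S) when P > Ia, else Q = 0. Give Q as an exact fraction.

NRCS table: residential, 1/2-acre lots, soil group A → CN(II) = 54
Adjust CN=54 to AMC III: 23·54/(10 + 0.13·54) → 1242 ÷ (851/50) = 2700/37 ≈ 72.973
Max retention: S = 1000/(2700/37) − 10 = 100/27 in (≈ 3.704 in)
Initial abstraction Ia = S/5 = (100/27)/5 = 20/27 ≈ 0.741 in
Since P=5.150 > Ia=0.741: effective rainfall P−Ia = 2381/540 in
Q = (2381/540)²/((2381/540) + 100/27) = (5669161/291600)/(4381/540) = 5669161/2365740 in ≈ 2.396 in

Q = 5669161/2365740 in ≈ 2.396 in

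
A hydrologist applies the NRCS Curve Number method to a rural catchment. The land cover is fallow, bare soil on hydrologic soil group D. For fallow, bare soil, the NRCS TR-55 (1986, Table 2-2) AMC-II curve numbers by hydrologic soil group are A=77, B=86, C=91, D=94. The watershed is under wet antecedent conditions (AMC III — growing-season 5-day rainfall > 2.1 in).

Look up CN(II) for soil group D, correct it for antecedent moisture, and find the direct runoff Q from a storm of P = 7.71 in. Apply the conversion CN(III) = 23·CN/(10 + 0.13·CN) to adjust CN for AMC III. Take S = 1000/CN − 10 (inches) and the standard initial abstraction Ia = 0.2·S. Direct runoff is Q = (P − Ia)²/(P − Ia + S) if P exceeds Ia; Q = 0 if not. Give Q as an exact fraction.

Q = 228225052467/30896817700 in ≈ 7.387 in

NRCS table: fallow, bare soil, soil group D → CN(II) = 94
CN(III) from CN(II)=94: (23·94)/(10 + 0.13·94) = 108100/1111 ≈ 97.300
S = 1000/(108100/1111) − 10 = 300/1081 in ≈ 0.278 in
Initial abstraction Ia = S/5 = (300/1081)/5 = 60/1081 ≈ 0.056 in
Since P=7.710 > Ia=0.056: effective rainfall P−Ia = 827451/108100 in
Runoff Q = (P−Ia)²/(P−Ia+S) = (7.654)²/(7.654+0.278) = 228225052467/30896817700 ≈ 7.387 in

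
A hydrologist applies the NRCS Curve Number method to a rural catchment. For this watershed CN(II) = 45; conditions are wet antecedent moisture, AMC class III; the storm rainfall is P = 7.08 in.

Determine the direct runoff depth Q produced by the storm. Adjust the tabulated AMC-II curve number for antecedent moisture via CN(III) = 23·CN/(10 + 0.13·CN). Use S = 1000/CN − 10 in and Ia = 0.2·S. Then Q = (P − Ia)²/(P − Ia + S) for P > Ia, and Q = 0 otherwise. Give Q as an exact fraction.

CN(III) from CN(II)=45: (23·45)/(10 + 0.13·45) = 20700/317 ≈ 65.300
Max retention: S = 1000/(20700/317) − 10 = 1100/207 in (≈ 5.314 in)
Initial abstraction Ia = S/5 = (1100/207)/5 = 220/207 ≈ 1.063 in
P − Ia = 7.080 − 1.063 = 31139/5175 ≈ 6.017 in (> 0, runoff occurs)
Q: (31139/5175)² ÷ (58639/5175) = 969637321/303456825 in (≈ 3.195 in)

Q = 969637321/303456825 in ≈ 3.195 in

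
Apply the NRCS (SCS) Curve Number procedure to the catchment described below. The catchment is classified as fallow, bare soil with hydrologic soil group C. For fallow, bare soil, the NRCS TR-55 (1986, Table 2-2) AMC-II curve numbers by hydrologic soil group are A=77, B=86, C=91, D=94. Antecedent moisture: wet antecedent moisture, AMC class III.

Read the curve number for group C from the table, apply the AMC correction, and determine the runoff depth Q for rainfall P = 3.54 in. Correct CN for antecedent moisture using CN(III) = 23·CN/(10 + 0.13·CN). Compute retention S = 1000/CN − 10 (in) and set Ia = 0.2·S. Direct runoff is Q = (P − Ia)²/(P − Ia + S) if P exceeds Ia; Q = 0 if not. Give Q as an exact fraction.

Q = 43551351507/14178714550 in ≈ 3.072 in

NRCS table: fallow, bare soil, soil group C → CN(II) = 91
Adjust CN=91 to AMC III: 23·91/(10 + 0.13·91) → 2093 ÷ (2183/100) = 209300/2183 ≈ 95.877
S = 1000/(209300/2183) − 10 = 900/2093 in ≈ 0.430 in
Ia = 0.2S: 0.2·0.430 = 0.086 in (exactly 180/2093)
Since P=3.540 > Ia=0.086: effective rainfall P−Ia = 361461/104650 in
Q: (361461/104650)² ÷ (406461/104650) = 43551351507/14178714550 in (≈ 3.072 in)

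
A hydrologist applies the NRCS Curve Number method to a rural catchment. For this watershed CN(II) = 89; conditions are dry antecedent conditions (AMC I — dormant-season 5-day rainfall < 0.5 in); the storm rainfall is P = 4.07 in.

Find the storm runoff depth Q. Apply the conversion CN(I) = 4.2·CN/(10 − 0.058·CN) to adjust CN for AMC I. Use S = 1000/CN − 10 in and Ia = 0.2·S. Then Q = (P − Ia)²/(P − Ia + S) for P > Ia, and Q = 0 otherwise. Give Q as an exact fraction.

Q = 3499077409/1854608700 in ≈ 1.887 in

Adjust CN=89 to AMC I: 4.2·89/(10 − 0.058·89) → (1869/5) ÷ (2419/500) = 186900/2419 ≈ 77.263
S = 1000/(186900/2419) − 10 = 5500/1869 in ≈ 2.943 in
Initial abstraction Ia = S/5 = (5500/1869)/5 = 1100/1869 ≈ 0.589 in
Since P=4.070 > Ia=0.589: effective rainfall P−Ia = 650683/186900 in
Q = (650683/186900)²/((650683/186900) + 5500/1869) = (423388366489/34931610000)/(1200683/186900) = 3499077409/1854608700 in ≈ 1.887 in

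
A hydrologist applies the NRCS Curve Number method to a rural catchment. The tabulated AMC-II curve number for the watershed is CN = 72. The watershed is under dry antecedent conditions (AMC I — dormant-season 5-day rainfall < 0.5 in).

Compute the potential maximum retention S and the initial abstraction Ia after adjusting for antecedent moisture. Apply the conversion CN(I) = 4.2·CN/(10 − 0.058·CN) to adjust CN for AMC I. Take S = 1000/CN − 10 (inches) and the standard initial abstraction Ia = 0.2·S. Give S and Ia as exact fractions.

S = 250/27 in ≈ 9.259 in; Ia = 50/27 in ≈ 1.852 in

Dry (AMC I): CN(I) = 4.2·72/(10 − 0.058·72) = (1512/5)/(728/125) = 675/13 ≈ 51.923
S = 1000/(675/13) − 10 = 250/27 in ≈ 9.259 in
Ia = 0.2S: 0.2·9.259 = 1.852 in (exactly 50/27)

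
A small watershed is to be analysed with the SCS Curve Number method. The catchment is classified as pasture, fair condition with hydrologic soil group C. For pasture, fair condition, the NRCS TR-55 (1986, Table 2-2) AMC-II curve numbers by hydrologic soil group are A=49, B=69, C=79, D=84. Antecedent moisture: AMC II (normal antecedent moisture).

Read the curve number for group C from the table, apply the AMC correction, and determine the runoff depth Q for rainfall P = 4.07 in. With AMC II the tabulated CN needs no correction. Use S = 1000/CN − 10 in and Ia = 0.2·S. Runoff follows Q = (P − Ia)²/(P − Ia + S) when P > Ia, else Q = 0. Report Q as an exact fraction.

NRCS table: pasture, fair condition, soil group C → CN(II) = 79
CN(II) = 79; AMC II needs no correction.
Max retention: S = 1000/79 − 10 = 210/79 in (≈ 2.658 in)
Ia = 0.2S: 0.2·2.658 = 0.532 in (exactly 42/79)
P − Ia = 4.070 − 0.532 = 27953/7900 ≈ 3.538 in (> 0, runoff occurs)
Q = (27953/7900)²/((27953/7900) + 210/79) = (781370209/62410000)/(48953/7900) = 781370209/386728700 in ≈ 2.020 in

Q = 781370209/386728700 in ≈ 2.020 in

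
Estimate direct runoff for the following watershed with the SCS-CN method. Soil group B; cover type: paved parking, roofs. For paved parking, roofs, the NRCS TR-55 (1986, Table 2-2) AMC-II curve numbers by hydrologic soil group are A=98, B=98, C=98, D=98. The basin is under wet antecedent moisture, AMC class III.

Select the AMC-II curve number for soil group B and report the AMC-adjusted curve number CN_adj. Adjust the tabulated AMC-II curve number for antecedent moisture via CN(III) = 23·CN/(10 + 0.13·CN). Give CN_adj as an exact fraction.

NRCS table: paved parking, roofs, soil group B → CN(II) = 98
Wet (AMC III): CN(III) = 23·98/(10 + 0.13·98) = 2254/(1137/50) = 112700/1137 ≈ 99.120

CN_adj = 112700/1137 ≈ 99.120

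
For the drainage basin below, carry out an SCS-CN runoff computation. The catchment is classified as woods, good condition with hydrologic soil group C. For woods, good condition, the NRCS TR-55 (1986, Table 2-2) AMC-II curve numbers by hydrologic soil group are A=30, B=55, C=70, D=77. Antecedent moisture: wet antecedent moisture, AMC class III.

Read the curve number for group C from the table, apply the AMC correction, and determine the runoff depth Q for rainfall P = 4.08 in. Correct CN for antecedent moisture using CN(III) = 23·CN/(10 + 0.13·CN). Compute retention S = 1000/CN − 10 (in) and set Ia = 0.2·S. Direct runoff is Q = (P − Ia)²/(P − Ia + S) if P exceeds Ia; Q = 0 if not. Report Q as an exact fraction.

NRCS table: woods, good condition, soil group C → CN(II) = 70
Wet (AMC III): CN(III) = 23·70/(10 + 0.13·70) = 1610/(191/10) = 16100/191 ≈ 84.293
S = 1000/(16100/191) − 10 = 300/161 in ≈ 1.863 in
Initial abstraction Ia = S/5 = (300/161)/5 = 60/161 ≈ 0.373 in
P − Ia = 4.080 − 0.373 = 14922/4025 ≈ 3.707 in (> 0, runoff occurs)
Runoff Q = (P−Ia)²/(P−Ia+S) = (3.707)²/(3.707+1.863) = 37111014/15041425 ≈ 2.467 in

Q = 37111014/15041425 in ≈ 2.467 in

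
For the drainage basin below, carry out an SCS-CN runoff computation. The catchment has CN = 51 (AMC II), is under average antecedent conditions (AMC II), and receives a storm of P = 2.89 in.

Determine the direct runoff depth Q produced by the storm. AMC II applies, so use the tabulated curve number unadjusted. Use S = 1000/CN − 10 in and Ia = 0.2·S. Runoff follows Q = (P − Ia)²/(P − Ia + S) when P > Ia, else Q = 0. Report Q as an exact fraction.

Q = 24393721/275088900 in ≈ 0.089 in

AMC II — tabulated CN = 51 applies directly.
Max retention: S = 1000/51 − 10 = 490/51 in (≈ 9.608 in)
Ia = 0.2S: 0.2·9.608 = 1.922 in (exactly 98/51)
Since P=2.890 > Ia=1.922: effective rainfall P−Ia = 4939/5100 in
Q: (4939/5100)² ÷ (53939/5100) = 24393721/275088900 in (≈ 0.089 in)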